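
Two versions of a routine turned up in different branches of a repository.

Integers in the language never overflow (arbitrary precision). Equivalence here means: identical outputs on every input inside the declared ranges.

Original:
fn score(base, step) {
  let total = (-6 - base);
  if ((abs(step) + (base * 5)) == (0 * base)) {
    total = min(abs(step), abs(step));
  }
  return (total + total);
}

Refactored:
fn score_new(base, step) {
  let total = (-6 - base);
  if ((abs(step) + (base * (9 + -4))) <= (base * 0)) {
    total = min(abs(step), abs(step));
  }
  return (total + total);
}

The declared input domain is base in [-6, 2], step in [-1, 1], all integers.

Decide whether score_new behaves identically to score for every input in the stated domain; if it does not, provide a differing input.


Not equivalent: base=-6, step=-1 separates them (0 vs 2).
score: total := 0 | ((abs(step) + (base * 5)) == (0 * base)): false | result 0
score_new: total := 0 | ((abs(step) + (base * (9 + -4))) <= (base * 0)): true | total := 1 | result 2
verdict: not equivalent; witness: base=-6, step=-1


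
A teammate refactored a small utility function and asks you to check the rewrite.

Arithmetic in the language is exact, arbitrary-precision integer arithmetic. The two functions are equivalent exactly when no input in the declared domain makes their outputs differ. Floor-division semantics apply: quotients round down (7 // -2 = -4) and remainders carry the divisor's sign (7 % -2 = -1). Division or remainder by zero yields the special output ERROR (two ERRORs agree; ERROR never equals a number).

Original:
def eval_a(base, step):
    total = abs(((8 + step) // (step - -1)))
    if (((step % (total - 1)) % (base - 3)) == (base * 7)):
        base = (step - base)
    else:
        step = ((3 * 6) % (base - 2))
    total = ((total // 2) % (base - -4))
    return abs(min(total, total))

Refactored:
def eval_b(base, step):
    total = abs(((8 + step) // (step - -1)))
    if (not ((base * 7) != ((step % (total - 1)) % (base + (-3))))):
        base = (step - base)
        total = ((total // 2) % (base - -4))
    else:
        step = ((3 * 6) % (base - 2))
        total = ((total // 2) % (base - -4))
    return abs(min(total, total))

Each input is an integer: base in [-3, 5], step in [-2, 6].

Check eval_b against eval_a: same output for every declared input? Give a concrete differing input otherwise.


Side by side, the visible changes include: statement counts differ, and arithmetic usage differs, and constant usage differs, and comparison usage differs, and boolean connective usage differs.
As a probe, take base=4, step=1: eval_a runs total = 4; (((step % (total - 1)) % (base - 3)) == (base * 7)) -> false; step = 0; total = 2; return 2; eval_b runs total = 4; (not ((base * 7) != ((step % (total - 1)) % (base + (-3))))) -> false; step = 0; total = 2; return 2; both end at 2.
Across all 81 domain points the two functions coincide.
verdict: equivalent


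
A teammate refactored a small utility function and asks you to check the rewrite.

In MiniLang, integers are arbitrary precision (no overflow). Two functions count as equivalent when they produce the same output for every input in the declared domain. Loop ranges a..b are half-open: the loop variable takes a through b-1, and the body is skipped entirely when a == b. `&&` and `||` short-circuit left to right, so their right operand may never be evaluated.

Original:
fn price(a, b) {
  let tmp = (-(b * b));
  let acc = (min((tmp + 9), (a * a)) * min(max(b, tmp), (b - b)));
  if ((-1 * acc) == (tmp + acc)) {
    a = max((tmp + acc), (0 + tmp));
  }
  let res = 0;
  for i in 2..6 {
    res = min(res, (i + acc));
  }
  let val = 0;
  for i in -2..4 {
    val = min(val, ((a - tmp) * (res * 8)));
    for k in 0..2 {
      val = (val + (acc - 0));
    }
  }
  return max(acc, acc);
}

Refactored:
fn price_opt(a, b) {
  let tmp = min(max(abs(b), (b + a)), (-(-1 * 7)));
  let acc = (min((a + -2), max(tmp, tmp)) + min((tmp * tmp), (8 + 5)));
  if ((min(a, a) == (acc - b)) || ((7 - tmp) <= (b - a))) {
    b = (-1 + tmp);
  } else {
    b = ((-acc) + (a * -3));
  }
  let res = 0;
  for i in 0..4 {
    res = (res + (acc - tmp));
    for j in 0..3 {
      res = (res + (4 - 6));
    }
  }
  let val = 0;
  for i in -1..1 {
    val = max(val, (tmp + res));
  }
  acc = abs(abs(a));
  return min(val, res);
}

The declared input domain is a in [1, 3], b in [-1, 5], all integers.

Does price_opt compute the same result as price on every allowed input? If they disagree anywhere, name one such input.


Take a=1, b=-1.
price: tmp := -1 | acc := -1 | ((-1 * acc) == (tmp + acc)): false | res := 0 | iter i=2: | res := 0 | iter i=3: | res := 0 | iter i=4: | res := 0 | iter i=5: | res := 0 | val := 0 | iter i=-2: | val := 0 | iter k=0: | val := -1 | iter k=1: | val := -2 | iter i=-1: | val := -2 | iter k=0: | val := -3 | iter k=1: | val := -4 | iter i=0: | val := -4 | iter k=0: | val := -5 | iter k=1: | val := -6 | iter i=1: | val := -6 | iter k=0: | val := -7 | iter k=1: | val := -8 | iter i=2: | val := -8 | iter k=0: | val := -9 | iter k=1: | val := -10 | iter i=3: | val := -10 | iter k=0: | val := -11 | iter k=1: | val := -12 | result -1
price_opt: tmp := 1 | acc := 0 | ((min(a, a) == (acc - b)) || ((7 - tmp) <= (b - a))): true | b := 0 | res := 0 | iter i=0: | res := -1 | iter j=0: | res := -3 | iter j=1: | res := -5 | iter j=2: | res := -7 | iter i=1: | res := -8 | iter j=0: | res := -10 | iter j=1: | res := -12 | iter j=2: | res := -14 | iter i=2: | res := -15 | iter j=0: | res := -17 | iter j=1: | res := -19 | iter j=2: | res := -21 | iter i=3: | res := -22 | iter j=0: | res := -24 | iter j=1: | res := -26 | iter j=2: | res := -28 | val := 0 | iter i=-1: | val := 0 | iter i=0: | val := 0 | acc := 1 | result -28
-1 against -28: the behavior changed.
verdict: not equivalent; witness: a=1, b=-1


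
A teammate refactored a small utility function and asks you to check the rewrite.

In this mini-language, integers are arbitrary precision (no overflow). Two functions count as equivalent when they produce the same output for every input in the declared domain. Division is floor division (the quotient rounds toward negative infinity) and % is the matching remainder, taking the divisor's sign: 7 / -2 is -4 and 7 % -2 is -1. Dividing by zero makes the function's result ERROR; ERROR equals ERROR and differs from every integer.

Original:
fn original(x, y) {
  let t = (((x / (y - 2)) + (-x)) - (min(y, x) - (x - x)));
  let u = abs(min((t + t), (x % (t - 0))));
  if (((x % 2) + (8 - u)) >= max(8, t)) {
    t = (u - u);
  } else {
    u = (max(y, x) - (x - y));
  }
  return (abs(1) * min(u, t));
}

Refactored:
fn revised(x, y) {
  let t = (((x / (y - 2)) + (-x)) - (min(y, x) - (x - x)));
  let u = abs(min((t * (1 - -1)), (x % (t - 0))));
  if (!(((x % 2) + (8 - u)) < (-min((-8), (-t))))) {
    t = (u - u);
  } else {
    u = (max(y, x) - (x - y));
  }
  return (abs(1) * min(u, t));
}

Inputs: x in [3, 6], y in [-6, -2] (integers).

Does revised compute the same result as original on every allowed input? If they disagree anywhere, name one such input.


Comparing the listings, the differences include: arithmetic usage differs, and min/max/abs usage differs, and constant usage differs, and comparison usage differs, and boolean connective usage differs.
As a probe, take x=6, y=-2: original runs t=-6, then u=12, then (((x % 2) + (8 - u)) >= max(8, t)) is false, then u=-2, then returns -6; revised runs t=-6, then u=12, then (!(((x % 2) + (8 - u)) < (-min((-8), (-t))))) is false, then u=-2, then returns -6; both end at -6.
Checked all 20 inputs in the declared domain: the outputs agree on every one.
verdict: equivalent


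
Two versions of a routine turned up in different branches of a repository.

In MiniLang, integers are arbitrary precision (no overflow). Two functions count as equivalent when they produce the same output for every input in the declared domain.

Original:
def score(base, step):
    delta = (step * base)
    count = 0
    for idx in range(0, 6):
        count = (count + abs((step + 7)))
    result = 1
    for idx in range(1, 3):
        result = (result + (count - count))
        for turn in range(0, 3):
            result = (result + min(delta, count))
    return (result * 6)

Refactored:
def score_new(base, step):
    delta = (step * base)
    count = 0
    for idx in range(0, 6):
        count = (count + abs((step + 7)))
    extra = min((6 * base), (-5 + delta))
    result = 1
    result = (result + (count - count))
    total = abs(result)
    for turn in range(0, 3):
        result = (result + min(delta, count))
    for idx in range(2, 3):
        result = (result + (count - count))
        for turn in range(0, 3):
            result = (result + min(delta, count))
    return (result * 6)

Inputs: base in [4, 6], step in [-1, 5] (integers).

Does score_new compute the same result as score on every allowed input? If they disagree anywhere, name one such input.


Changes here: local variable names differ, loop structure differs, min/max/abs usage differs, arithmetic usage differs, constant usage differs, statement counts differ; the full 21-point sweep finds no disagreement.
verdict: equivalent


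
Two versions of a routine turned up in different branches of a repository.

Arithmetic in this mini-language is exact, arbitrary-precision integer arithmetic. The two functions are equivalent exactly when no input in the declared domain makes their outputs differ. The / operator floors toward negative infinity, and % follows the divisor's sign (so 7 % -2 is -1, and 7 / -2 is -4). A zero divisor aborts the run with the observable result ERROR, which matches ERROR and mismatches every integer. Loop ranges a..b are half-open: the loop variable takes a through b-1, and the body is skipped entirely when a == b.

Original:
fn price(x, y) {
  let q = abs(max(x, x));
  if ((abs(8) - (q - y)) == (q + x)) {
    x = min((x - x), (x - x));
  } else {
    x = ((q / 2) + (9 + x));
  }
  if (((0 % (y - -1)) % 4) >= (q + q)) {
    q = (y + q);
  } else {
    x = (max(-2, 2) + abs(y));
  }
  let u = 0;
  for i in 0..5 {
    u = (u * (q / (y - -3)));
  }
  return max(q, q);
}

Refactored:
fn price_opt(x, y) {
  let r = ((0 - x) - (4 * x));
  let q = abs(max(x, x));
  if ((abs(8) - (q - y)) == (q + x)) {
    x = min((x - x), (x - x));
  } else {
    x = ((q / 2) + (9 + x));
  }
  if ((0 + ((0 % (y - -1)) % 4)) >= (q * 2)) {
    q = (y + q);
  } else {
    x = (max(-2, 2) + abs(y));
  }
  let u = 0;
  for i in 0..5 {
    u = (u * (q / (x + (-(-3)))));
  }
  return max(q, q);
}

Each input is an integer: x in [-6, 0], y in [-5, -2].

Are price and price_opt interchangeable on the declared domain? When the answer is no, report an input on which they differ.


Input x=-6, y=-3: ERROR from price versus 6 from price_opt.
verdict: not equivalent; witness: x=-6, y=-3


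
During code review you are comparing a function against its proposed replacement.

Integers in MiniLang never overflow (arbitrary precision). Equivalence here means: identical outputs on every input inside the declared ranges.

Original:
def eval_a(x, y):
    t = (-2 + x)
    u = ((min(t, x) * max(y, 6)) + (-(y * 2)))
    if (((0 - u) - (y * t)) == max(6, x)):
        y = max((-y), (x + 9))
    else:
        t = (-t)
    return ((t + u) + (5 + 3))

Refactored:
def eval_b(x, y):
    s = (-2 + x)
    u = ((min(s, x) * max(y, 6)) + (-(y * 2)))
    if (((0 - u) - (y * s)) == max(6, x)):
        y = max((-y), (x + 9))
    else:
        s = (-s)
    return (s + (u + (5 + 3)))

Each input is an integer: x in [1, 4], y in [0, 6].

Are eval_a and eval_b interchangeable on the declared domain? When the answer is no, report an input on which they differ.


Behavior is preserved: although local variable names differ, the outputs never diverge.
As a probe, take x=3, y=0: eval_a runs t becomes 1; next u becomes 6; next (((0 - u) - (y * t)) == max(6, x)) evaluates to false; next t becomes -1; next final value 13; eval_b runs s becomes 1; next u becomes 6; next (((0 - u) - (y * s)) == max(6, x)) evaluates to false; next s becomes -1; next final value 13; both end at 13.
Checked all 28 inputs in the declared domain: the outputs agree on every one.
verdict: equivalent


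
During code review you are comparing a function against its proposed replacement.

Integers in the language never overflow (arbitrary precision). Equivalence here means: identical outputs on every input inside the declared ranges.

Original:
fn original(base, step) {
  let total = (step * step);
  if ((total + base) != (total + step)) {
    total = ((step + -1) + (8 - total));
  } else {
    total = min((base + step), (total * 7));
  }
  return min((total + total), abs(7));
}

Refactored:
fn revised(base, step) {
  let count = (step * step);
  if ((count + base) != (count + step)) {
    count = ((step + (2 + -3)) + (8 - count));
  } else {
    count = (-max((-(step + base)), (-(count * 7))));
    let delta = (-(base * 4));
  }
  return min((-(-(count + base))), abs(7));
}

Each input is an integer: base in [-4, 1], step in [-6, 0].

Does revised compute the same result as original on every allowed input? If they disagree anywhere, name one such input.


There is a counterexample at base=-4, step=-6: -70 on one side, -39 on the other.
original: total becomes 36; next ((total + base) != (total + step)) evaluates to true; next total becomes -35; next final value -70
revised: count becomes 36; next ((count + base) != (count + step)) evaluates to true; next count becomes -35; next final value -39
verdict: not equivalent; witness: base=-4, step=-6


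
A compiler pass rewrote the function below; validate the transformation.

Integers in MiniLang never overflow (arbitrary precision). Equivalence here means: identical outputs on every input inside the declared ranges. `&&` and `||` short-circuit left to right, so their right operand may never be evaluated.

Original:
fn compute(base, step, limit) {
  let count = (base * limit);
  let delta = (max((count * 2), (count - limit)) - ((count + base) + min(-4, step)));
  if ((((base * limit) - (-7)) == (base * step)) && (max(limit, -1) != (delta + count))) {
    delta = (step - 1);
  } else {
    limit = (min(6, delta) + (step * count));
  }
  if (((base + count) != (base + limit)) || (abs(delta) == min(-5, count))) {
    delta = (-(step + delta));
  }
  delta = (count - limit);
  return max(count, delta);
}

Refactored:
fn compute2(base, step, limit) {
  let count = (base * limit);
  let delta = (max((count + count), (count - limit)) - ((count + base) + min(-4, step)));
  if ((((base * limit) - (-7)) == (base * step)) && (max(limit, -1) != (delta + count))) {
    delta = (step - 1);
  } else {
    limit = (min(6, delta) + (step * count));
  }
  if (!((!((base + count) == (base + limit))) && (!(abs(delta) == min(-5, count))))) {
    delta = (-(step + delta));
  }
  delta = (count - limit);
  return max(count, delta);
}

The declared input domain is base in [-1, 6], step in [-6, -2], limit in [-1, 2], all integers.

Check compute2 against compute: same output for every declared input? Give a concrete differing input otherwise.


The suspicious edit (`((base + count) != (base + limit))` became `((base + count) == (base + limit))`) never changes the result for any input inside the declared domain.
As a probe, take base=-1, step=-4, limit=2: compute runs count = -2; delta = 3; ((((base * limit) - (-7)) == (base * step)) && (max(limit, -1) != (delta + count))) -> false; limit = 11; (((base + count) != (base + limit)) || (abs(delta) == min(-5, count))) -> true; delta = 1; delta = -13; return -2; compute2 runs count = -2; delta = 3; ((((base * limit) - (-7)) == (base * step)) && (max(limit, -1) != (delta + count))) -> false; limit = 11; (!((!((base + count) == (base + limit))) && (!(abs(delta) == min(-5, count))))) -> false; delta = -13; return -2; both end at -2.
Across all 160 domain points the two functions coincide.
verdict: equivalent


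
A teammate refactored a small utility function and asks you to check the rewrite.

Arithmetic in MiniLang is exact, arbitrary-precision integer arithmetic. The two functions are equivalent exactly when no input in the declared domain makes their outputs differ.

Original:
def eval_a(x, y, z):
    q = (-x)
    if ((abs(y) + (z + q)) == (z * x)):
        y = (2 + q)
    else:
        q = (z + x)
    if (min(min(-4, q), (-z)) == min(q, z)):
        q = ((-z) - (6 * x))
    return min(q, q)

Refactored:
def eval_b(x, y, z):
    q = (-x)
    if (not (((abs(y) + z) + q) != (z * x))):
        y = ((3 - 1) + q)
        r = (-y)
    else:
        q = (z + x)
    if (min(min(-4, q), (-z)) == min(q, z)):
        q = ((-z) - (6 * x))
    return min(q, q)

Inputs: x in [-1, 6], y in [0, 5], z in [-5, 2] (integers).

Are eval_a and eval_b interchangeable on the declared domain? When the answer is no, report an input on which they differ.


Behavior is preserved: although boolean connective usage differs; also statement counts differ; also comparison usage differs; also local variable names differ; also arithmetic usage differs; also constant usage differs, the outputs never diverge.
One worked example (x=6, y=5, z=-2) — eval_a: q := -6 | ((abs(y) + (z + q)) == (z * x)): false | q := 4 | (min(min(-4, q), (-z)) == min(q, z)): false | result 4; eval_b: q := -6 | (not (((abs(y) + z) + q) != (z * x))): false | q := 4 | (min(min(-4, q), (-z)) == min(q, z)): false | result 4; agreement on 4.
Checked all 384 inputs in the declared domain: the outputs agree on every one.
verdict: equivalent


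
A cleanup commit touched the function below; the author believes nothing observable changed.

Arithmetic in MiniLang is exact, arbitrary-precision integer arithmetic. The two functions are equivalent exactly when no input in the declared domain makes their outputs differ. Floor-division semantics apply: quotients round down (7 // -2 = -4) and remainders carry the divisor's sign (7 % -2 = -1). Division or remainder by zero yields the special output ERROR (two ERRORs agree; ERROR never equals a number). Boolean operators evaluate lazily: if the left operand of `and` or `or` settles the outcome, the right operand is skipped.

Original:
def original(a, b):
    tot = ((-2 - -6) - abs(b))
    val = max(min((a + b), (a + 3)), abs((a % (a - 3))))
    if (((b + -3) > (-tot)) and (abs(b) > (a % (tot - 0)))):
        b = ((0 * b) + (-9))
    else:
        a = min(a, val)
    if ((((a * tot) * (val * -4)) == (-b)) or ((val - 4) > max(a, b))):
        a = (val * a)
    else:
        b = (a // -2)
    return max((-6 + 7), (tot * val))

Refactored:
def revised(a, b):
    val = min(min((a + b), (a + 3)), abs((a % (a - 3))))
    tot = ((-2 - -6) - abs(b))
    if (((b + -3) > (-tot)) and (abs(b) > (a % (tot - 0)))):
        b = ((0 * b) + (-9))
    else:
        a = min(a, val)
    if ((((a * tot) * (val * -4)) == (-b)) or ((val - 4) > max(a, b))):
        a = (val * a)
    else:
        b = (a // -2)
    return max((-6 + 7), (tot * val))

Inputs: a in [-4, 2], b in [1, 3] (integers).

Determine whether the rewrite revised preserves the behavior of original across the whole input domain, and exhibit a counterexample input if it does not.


There is a counterexample at a=-4, b=1: 12 on one side, 1 on the other.
original: tot = 3; val = 4; (((b + -3) > (-tot)) and (abs(b) > (a % (tot - 0)))) -> false; a = -4; ((((a * tot) * (val * -4)) == (-b)) or ((val - 4) > max(a, b))) -> false; b = 2; return 12
revised: val = -3; tot = 3; (((b + -3) > (-tot)) and (abs(b) > (a % (tot - 0)))) -> false; a = -4; ((((a * tot) * (val * -4)) == (-b)) or ((val - 4) > max(a, b))) -> false; b = 2; return 1
verdict: not equivalent; witness: a=-4, b=1


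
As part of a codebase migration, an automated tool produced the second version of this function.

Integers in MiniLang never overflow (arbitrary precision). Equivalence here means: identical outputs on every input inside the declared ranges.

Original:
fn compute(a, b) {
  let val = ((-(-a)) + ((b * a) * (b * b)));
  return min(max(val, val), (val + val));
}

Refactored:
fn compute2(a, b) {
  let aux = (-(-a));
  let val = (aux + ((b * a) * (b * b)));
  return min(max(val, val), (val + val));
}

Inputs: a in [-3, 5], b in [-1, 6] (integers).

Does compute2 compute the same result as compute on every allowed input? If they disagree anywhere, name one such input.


Side by side, the visible changes include: statement counts differ, local variable names differ.
Tracing a=-1, b=1: compute: val := -2 | result -4 | compute2: aux := -1 | val := -2 | result -4 — matching result -4.
Checked all 72 inputs in the declared domain: the outputs agree on every one.
verdict: equivalent


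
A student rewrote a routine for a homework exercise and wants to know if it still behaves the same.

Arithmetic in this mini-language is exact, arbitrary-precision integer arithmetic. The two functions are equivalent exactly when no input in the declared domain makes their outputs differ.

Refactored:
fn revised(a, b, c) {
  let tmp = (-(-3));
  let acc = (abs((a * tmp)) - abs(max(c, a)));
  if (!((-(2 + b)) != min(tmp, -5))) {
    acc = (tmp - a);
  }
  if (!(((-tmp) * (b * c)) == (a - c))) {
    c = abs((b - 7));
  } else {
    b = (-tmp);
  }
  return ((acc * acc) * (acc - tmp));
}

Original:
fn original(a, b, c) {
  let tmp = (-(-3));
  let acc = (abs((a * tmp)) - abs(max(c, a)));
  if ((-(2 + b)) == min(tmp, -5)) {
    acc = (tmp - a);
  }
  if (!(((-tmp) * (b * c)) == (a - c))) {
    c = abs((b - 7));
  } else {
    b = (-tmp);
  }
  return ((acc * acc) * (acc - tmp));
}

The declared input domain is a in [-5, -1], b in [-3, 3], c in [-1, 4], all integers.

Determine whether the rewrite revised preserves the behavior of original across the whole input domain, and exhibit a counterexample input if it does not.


This is a faithful refactor — boolean connective usage differs, plus comparison usage differs, but the computed results match everywhere.
One worked example (a=-1, b=2, c=2) — original: tmp=3, then acc=1, then ((-(2 + b)) == min(tmp, -5)) is false, then (!(((-tmp) * (b * c)) == (a - c))) is true, then c=5, then returns -2; revised: tmp=3, then acc=1, then (!((-(2 + b)) != min(tmp, -5))) is false, then (!(((-tmp) * (b * c)) == (a - c))) is true, then c=5, then returns -2; agreement on -2.
Every one of the 210 inputs gives matching results.
verdict: equivalent


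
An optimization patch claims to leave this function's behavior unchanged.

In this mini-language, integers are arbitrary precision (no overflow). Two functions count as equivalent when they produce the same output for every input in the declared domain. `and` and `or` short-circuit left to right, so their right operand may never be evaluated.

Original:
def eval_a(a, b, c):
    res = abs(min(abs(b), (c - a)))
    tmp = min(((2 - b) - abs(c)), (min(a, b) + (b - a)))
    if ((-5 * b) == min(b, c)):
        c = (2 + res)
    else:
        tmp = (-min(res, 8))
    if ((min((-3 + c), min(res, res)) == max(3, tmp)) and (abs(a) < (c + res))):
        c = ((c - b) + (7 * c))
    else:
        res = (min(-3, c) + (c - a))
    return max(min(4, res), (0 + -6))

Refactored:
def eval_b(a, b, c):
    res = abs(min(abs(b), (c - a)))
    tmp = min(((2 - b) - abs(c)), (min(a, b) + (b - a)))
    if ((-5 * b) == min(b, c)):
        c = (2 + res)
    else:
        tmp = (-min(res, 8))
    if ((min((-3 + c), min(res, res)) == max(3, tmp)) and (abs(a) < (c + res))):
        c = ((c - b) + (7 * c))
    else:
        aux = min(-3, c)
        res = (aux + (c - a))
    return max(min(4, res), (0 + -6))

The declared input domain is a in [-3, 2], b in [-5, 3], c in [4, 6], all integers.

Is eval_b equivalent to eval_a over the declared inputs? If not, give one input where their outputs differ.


The two versions differ — the changes include local variable names differ; also statement counts differ.
Spot check at a=-1, b=-5, c=4 — eval_a: res = 5; tmp = -9; ((-5 * b) == min(b, c)) -> false; tmp = -5; ((min((-3 + c), min(res, res)) == max(3, tmp)) and (abs(a) < (c + res))) -> false; res = 2; return 2. eval_b: res = 5; tmp = -9; ((-5 * b) == min(b, c)) -> false; tmp = -5; ((min((-3 + c), min(res, res)) == max(3, tmp)) and (abs(a) < (c + res))) -> false; aux = -3; res = 2; return 2. Both give 2.
Every one of the 162 inputs gives matching results.
verdict: equivalent


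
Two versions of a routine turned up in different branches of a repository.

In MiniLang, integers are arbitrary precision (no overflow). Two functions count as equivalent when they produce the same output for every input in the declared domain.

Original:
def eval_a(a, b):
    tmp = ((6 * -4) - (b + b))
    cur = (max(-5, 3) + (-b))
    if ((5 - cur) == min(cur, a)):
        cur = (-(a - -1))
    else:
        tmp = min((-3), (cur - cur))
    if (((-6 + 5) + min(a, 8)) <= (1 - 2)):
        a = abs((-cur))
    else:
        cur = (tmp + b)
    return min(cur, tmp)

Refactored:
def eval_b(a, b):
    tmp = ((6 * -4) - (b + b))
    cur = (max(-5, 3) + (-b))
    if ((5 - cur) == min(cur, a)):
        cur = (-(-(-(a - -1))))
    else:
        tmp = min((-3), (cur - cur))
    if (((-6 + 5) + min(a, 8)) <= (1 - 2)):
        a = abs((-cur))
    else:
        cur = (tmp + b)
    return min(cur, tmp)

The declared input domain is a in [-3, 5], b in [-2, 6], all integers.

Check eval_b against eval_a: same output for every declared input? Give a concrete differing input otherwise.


The two versions differ — the changes include same computation, different form.
As a probe, take a=-2, b=-2: eval_a runs tmp becomes -20; next cur becomes 5; next ((5 - cur) == min(cur, a)) evaluates to false; next tmp becomes -3; next (((-6 + 5) + min(a, 8)) <= (1 - 2)) evaluates to true; next a becomes 5; next final value -3; eval_b runs tmp becomes -20; next cur becomes 5; next ((5 - cur) == min(cur, a)) evaluates to false; next tmp becomes -3; next (((-6 + 5) + min(a, 8)) <= (1 - 2)) evaluates to true; next a becomes 5; next final value -3; both end at -3.
Every one of the 81 inputs gives matching results.
verdict: equivalent


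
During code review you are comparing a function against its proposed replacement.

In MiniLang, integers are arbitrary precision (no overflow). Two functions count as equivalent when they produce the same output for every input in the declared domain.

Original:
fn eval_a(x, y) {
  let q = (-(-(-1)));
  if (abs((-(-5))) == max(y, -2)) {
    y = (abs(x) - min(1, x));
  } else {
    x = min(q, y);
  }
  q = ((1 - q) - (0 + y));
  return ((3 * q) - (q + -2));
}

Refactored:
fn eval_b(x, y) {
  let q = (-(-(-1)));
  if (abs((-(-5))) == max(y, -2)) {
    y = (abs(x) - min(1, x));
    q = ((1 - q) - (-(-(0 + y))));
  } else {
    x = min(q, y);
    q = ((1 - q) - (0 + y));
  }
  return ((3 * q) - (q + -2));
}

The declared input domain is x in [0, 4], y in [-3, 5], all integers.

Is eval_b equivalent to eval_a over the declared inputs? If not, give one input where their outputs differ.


Equivalent — the differences include arithmetic usage differs, and statement counts differ, and constant usage differs, yet no declared input distinguishes the two.
Spot check at x=2, y=-2 — eval_a: q=-1, then (abs((-(-5))) == max(y, -2)) is false, then x=-2, then q=4, then returns 10. eval_b: q=-1, then (abs((-(-5))) == max(y, -2)) is false, then x=-2, then q=4, then returns 10. Both give 10.
An exhaustive pass over the 45 declared inputs shows identical outputs.
verdict: equivalent


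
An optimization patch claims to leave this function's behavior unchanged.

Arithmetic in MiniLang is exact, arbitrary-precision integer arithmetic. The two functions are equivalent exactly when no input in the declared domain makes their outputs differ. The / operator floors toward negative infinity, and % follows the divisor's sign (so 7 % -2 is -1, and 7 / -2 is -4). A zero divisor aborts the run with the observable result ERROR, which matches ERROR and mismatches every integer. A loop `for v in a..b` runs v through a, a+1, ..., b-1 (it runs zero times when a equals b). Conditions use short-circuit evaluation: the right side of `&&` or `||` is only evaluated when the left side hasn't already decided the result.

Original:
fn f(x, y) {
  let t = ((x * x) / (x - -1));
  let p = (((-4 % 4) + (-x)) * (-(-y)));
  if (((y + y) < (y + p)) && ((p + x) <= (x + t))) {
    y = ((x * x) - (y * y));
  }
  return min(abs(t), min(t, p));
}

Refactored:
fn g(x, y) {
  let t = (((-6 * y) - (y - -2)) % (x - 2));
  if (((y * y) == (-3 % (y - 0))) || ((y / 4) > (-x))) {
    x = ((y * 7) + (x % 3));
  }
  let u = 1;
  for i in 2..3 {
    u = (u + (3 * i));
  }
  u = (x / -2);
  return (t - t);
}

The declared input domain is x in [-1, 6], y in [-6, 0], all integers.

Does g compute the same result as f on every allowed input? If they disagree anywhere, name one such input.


The rewrite breaks on x=-1, y=-6, where the results are ERROR and 0.
f: hits division by zero so the output is ERROR
g: t becomes -2; next (((y * y) == (-3 % (y - 0))) || ((y / 4) > (-x))) evaluates to false; next u becomes 1; next at i=2:; next u becomes 7; next u becomes 0; next final value 0
verdict: not equivalent; witness: x=-1, y=-6


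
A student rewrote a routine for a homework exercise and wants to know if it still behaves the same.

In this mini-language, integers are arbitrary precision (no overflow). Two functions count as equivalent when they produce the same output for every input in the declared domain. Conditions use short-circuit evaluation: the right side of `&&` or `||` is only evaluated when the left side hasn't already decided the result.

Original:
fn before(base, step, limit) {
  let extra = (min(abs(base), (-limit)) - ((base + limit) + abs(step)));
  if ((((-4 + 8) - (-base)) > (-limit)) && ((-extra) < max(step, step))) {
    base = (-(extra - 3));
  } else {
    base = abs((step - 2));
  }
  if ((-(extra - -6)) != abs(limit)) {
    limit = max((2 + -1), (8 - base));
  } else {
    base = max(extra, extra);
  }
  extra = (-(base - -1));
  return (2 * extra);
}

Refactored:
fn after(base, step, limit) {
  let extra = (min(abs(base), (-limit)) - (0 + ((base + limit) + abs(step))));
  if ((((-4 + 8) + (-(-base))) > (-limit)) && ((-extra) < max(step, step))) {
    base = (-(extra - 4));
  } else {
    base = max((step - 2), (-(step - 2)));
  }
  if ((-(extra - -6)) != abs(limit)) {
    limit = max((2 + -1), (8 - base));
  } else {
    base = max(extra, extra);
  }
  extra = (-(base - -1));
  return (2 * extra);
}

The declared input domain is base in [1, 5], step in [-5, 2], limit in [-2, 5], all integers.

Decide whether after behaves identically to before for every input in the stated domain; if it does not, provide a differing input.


The rewrite breaks on base=1, step=0, limit=-2, where the results are -4 and -6.
before: extra becomes 2; next ((((-4 + 8) - (-base)) > (-limit)) && ((-extra) < max(step, step))) evaluates to true; next base becomes 1; next ((-(extra - -6)) != abs(limit)) evaluates to true; next limit becomes 7; next extra becomes -2; next final value -4
after: extra becomes 2; next ((((-4 + 8) + (-(-base))) > (-limit)) && ((-extra) < max(step, step))) evaluates to true; next base becomes 2; next ((-(extra - -6)) != abs(limit)) evaluates to true; next limit becomes 6; next extra becomes -3; next final value -6
verdict: not equivalent; witness: base=1, step=0, limit=-2


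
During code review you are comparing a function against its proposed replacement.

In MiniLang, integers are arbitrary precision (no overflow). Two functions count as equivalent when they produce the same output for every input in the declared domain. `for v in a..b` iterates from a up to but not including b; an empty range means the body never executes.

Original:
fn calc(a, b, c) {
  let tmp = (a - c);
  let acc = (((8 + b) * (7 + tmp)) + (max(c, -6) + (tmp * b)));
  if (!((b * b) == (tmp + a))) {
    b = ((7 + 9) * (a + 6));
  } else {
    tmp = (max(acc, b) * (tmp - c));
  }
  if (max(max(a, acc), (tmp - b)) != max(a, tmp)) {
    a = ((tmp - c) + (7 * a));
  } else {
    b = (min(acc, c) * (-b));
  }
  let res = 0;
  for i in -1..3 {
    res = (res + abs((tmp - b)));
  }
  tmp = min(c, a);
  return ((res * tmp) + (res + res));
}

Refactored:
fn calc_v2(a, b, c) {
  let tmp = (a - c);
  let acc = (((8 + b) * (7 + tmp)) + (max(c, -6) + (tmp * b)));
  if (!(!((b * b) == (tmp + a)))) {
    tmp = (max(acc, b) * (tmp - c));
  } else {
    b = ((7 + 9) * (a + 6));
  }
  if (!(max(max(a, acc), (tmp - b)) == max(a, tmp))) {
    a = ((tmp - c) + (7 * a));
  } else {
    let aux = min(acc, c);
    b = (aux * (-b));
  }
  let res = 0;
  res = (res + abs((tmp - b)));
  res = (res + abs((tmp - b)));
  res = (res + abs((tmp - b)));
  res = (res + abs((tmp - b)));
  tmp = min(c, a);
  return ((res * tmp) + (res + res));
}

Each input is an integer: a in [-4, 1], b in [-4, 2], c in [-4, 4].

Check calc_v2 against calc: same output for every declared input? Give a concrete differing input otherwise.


Comparing the listings, the differences include: statement counts differ; also loop structure differs; also min/max/abs usage differs; also arithmetic usage differs; also local variable names differ; also comparison usage differs; also boolean connective usage differs.
As a probe, take a=-1, b=-3, c=0: calc runs tmp = -1; acc = 33; (!((b * b) == (tmp + a))) -> true; b = 80; (max(max(a, acc), (tmp - b)) != max(a, tmp)) -> true; a = -8; res = 0; [i=-1]; res = 81; [i=0]; res = 162; [i=1]; res = 243; [i=2]; res = 324; tmp = -8; return -1944; calc_v2 runs tmp = -1; acc = 33; (!(!((b * b) == (tmp + a)))) -> false; b = 80; (!(max(max(a, acc), (tmp - b)) == max(a, tmp))) -> true; a = -8; res = 0; res = 81; res = 162; res = 243; res = 324; tmp = -8; return -1944; both end at -1944.
Checked all 378 inputs in the declared domain: the outputs agree on every one.
verdict: equivalent


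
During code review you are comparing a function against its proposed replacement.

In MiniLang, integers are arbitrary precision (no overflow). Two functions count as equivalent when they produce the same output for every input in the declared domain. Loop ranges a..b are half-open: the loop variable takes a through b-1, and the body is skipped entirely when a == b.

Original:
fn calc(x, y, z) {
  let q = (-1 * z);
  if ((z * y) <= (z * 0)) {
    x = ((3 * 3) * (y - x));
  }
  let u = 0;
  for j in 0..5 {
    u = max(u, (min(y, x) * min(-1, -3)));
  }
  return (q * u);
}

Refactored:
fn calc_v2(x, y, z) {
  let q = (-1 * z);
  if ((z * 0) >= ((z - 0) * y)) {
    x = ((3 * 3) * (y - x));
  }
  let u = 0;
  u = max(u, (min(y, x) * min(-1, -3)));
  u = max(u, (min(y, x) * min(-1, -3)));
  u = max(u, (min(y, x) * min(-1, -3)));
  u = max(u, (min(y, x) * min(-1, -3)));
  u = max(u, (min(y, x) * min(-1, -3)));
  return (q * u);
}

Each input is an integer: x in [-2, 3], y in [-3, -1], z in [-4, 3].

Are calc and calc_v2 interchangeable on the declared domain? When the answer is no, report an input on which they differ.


This is a faithful refactor — local variable names differ, and loop structure differs, and comparison usage differs, and constant usage differs, and min/max/abs usage differs, and arithmetic usage differs, and statement counts differ, but the computed results match everywhere.
Spot check at x=-2, y=-1, z=-3 — calc: q := 3 | ((z * y) <= (z * 0)): false | u := 0 | iter j=0: | u := 6 | iter j=1: | u := 6 | iter j=2: | u := 6 | iter j=3: | u := 6 | iter j=4: | u := 6 | result 18. calc_v2: q := 3 | ((z * 0) >= ((z - 0) * y)): false | u := 0 | u := 6 | u := 6 | u := 6 | u := 6 | u := 6 | result 18. Both give 18.
Every one of the 144 inputs gives matching results.
verdict: equivalent


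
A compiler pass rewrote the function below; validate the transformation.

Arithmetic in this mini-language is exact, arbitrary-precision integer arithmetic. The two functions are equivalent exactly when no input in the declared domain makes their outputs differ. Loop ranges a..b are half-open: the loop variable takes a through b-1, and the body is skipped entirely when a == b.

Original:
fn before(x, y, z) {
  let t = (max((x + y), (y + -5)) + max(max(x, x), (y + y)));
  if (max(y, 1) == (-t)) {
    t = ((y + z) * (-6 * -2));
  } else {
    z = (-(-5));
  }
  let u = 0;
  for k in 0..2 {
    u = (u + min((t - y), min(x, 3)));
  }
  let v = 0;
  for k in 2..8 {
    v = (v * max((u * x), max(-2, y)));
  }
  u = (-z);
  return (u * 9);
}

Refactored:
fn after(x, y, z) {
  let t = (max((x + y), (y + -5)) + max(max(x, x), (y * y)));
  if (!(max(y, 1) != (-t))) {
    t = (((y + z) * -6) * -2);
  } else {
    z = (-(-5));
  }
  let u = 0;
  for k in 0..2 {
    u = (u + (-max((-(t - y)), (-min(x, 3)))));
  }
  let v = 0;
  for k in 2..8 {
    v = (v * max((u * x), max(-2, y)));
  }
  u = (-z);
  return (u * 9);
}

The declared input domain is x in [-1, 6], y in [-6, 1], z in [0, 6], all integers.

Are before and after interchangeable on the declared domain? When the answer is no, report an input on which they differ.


These are not equivalent — on x=-1, y=-1, z=0 the outputs split (-45 vs 0).
before: t becomes -3; next (max(y, 1) == (-t)) evaluates to false; next z becomes 5; next u becomes 0; next at k=0:; next u becomes -2; next at k=1:; next u becomes -4; next v becomes 0; next at k=2:; next v becomes 0; next at k=3:; next v becomes 0; next at k=4:; next v becomes 0; next at k=5:; next v becomes 0; next at k=6:; next v becomes 0; next at k=7:; next v becomes 0; next u becomes -5; next final value -45
after: t becomes -1; next (!(max(y, 1) != (-t))) evaluates to true; next t becomes -12; next u becomes 0; next at k=0:; next u becomes -11; next at k=1:; next u becomes -22; next v becomes 0; next at k=2:; next v becomes 0; next at k=3:; next v becomes 0; next at k=4:; next v becomes 0; next at k=5:; next v becomes 0; next at k=6:; next v becomes 0; next at k=7:; next v becomes 0; next u becomes 0; next final value 0
verdict: not equivalent; witness: x=-1, y=-1, z=0


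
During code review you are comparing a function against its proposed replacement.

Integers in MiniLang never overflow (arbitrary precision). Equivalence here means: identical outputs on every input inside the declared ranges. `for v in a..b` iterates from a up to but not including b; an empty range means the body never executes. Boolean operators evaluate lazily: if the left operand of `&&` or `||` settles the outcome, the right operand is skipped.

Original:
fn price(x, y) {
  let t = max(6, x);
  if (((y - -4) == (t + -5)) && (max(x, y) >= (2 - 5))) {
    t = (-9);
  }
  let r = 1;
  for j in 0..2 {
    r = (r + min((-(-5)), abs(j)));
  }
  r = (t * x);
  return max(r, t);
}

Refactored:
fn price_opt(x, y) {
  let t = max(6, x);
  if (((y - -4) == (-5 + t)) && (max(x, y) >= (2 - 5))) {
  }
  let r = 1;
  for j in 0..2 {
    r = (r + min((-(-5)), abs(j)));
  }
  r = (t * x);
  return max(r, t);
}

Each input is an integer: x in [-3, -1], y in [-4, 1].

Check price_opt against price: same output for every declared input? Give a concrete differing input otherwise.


Run the pair on x=-3, y=-3.
price: t becomes 6; next (((y - -4) == (t + -5)) && (max(x, y) >= (2 - 5))) evaluates to true; next t becomes -9; next r becomes 1; next at j=0:; next r becomes 1; next at j=1:; next r becomes 2; next r becomes 27; next final value 27
price_opt: t becomes 6; next (((y - -4) == (-5 + t)) && (max(x, y) >= (2 - 5))) evaluates to true; next r becomes 1; next at j=0:; next r becomes 1; next at j=1:; next r becomes 2; next r becomes -18; next final value 6
27 vs 6 — the two versions disagree here.
verdict: not equivalent; witness: x=-3, y=-3


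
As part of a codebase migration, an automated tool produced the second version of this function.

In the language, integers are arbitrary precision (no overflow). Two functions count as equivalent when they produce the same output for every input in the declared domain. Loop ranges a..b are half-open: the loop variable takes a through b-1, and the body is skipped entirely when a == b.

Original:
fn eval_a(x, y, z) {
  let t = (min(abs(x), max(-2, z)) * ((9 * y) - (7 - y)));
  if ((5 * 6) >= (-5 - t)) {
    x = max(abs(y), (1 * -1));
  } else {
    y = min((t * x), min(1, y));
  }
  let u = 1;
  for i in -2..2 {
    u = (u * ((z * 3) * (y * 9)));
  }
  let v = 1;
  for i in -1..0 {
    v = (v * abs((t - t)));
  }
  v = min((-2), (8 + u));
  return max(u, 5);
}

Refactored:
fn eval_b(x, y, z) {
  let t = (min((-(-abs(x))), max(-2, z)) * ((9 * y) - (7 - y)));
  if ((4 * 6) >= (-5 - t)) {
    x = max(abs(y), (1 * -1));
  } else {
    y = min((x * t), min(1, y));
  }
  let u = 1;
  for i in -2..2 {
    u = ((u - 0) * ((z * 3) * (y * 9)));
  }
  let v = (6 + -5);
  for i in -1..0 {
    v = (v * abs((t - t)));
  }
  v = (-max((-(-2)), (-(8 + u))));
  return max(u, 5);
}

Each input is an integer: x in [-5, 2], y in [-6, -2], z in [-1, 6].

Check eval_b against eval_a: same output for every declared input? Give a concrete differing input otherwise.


The suspicious edit (`5` became `4`) never changes the result for any input inside the declared domain; all 320 inputs agree.
verdict: equivalent
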